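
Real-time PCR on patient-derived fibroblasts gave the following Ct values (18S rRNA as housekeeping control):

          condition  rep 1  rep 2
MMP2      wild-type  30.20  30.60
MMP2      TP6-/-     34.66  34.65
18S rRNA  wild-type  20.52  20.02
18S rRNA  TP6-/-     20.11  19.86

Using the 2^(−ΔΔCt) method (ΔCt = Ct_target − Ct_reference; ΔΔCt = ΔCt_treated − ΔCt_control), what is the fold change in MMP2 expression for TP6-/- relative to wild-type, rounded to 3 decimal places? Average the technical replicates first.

0.043

Mean Ct: MMP2 wild-type 30.400; MMP2 TP6-/- 34.655; 18S rRNA wild-type 20.270; 18S rRNA TP6-/- 19.985
ΔCt(wild-type) = 30.400 − 20.270 = 10.130
ΔCt(TP6-/-) = 34.655 − 19.985 = 14.670
ΔΔCt = 14.670 − 10.130 = 4.540
Fold change = 2^(−4.540) = 0.0430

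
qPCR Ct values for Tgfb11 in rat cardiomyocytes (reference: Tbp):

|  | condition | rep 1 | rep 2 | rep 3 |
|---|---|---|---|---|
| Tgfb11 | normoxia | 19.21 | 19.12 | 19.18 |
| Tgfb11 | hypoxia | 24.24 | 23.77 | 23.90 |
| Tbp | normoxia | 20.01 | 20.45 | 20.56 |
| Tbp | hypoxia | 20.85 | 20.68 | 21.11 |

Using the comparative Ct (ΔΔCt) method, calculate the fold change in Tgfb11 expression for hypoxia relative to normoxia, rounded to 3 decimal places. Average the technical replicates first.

0.052

Mean Ct: Tgfb11 normoxia 19.170; Tgfb11 hypoxia 23.970; Tbp normoxia 20.340; Tbp hypoxia 20.880
ΔCt(normoxia) = 19.170 − 20.340 = -1.170
ΔCt(hypoxia) = 23.970 − 20.880 = 3.090
ΔΔCt = 3.090 − (-1.170) = 4.260
Fold change = 2^(−4.260) = 0.0522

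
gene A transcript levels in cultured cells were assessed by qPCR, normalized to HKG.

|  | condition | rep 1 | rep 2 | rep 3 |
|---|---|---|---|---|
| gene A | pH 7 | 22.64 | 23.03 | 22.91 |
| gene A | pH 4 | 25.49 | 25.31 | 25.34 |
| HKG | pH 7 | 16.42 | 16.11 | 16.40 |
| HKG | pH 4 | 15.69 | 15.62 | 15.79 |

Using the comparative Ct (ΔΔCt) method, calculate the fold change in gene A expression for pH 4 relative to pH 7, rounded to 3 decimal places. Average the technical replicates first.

0.114

Mean Ct: gene A pH 7 22.860; gene A pH 4 25.380; HKG pH 7 16.310; HKG pH 4 15.700
ΔCt(pH 7) = 22.860 − 16.310 = 6.550
ΔCt(pH 4) = 25.380 − 15.700 = 9.680
ΔΔCt = 9.680 − 6.550 = 3.130
Fold change = 2^(−3.130) = 0.1142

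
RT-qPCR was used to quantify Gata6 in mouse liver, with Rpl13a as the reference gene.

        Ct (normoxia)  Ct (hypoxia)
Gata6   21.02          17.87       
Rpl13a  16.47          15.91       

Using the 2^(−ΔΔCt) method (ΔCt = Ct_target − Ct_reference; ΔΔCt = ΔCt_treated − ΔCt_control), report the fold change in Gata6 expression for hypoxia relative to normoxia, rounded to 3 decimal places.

6.021

ΔCt(normoxia) = 21.020 − 16.470 = 4.550
ΔCt(hypoxia) = 17.870 − 15.910 = 1.960
ΔΔCt = 1.960 − 4.550 = -2.590
Fold change = 2^(−(-2.590)) = 2^2.590 = 6.0210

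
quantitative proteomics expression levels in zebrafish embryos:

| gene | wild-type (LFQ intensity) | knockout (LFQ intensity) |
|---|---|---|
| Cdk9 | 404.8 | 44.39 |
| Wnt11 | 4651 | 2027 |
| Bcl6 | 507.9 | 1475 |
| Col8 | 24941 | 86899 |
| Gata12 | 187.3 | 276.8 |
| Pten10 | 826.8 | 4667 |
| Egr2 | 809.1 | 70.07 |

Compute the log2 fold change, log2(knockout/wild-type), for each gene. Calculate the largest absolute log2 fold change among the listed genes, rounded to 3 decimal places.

log2(44.39/404.8) = -3.189  (Cdk9)
log2(2027/4651) = -1.198  (Wnt11)
log2(1475/507.9) = 1.538  (Bcl6)
log2(86899/24941) = 1.801  (Col8)
log2(276.8/187.3) = 0.563  (Gata12)
log2(4667/826.8) = 2.497  (Pten10)
log2(70.07/809.1) = -3.529  (Egr2)
The largest magnitude belongs to Egr2.

3.529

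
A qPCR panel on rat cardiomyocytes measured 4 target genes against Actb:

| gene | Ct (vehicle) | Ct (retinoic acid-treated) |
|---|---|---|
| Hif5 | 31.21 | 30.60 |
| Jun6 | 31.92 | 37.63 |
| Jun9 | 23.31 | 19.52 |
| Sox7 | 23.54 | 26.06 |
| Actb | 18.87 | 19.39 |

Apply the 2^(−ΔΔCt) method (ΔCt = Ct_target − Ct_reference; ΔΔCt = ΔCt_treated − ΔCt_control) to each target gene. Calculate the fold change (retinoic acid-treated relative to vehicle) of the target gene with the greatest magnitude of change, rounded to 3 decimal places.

0.027

Hif5: ΔΔCt = (30.60−19.39) − (31.21−18.87) = 11.21 − 12.34 = -1.13; fold change = 2^1.13 = 2.189
Jun6: ΔΔCt = (37.63−19.39) − (31.92−18.87) = 18.24 − 13.05 = 5.19; fold change = 2^-5.19 = 0.027
Jun9: ΔΔCt = (19.52−19.39) − (23.31−18.87) = 0.13 − 4.44 = -4.31; fold change = 2^4.31 = 19.835
Sox7: ΔΔCt = (26.06−19.39) − (23.54−18.87) = 6.67 − 4.67 = 2.00; fold change = 2^-2.00 = 0.250
Jun6 has the largest |ΔΔCt| = 5.19.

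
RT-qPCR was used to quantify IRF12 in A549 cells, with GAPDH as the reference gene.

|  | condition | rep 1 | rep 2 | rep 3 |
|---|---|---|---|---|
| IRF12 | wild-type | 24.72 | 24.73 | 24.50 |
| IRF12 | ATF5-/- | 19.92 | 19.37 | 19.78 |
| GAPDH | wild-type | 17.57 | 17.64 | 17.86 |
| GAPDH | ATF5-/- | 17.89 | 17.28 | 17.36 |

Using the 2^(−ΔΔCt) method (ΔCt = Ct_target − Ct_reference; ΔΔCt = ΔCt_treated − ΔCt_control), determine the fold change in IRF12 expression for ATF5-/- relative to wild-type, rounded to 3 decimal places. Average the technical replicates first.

27.474

Mean Ct: IRF12 wild-type 24.650; IRF12 ATF5-/- 19.690; GAPDH wild-type 17.690; GAPDH ATF5-/- 17.510
ΔCt(wild-type) = 24.650 − 17.690 = 6.960
ΔCt(ATF5-/-) = 19.690 − 17.510 = 2.180
ΔΔCt = 2.180 − 6.960 = -4.780
Fold change = 2^(−(-4.780)) = 2^4.780 = 27.4741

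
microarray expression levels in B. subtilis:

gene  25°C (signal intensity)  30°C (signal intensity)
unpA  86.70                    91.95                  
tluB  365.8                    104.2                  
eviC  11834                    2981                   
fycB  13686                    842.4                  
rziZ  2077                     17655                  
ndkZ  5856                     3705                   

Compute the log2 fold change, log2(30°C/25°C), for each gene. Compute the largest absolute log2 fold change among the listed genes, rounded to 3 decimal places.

4.022

log2(91.95/86.70) = 0.085  (unpA)
log2(104.2/365.8) = -1.812  (tluB)
log2(2981/11834) = -1.989  (eviC)
log2(842.4/13686) = -4.022  (fycB)
log2(17655/2077) = 3.088  (rziZ)
log2(3705/5856) = -0.660  (ndkZ)
The largest magnitude belongs to fycB.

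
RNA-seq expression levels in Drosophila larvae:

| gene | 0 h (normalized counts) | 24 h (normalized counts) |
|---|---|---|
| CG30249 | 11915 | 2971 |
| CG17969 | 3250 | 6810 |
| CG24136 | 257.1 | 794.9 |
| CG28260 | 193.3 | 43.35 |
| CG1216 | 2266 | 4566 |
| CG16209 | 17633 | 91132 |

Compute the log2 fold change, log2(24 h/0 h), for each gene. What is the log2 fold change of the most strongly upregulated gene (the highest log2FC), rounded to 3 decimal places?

2.370

log2(2971/11915) = -2.004  (CG30249)
log2(6810/3250) = 1.067  (CG17969)
log2(794.9/257.1) = 1.628  (CG24136)
log2(43.35/193.3) = -2.157  (CG28260)
log2(4566/2266) = 1.011  (CG1216)
log2(91132/17633) = 2.370  (CG16209)
CG16209 is most strongly upregulated.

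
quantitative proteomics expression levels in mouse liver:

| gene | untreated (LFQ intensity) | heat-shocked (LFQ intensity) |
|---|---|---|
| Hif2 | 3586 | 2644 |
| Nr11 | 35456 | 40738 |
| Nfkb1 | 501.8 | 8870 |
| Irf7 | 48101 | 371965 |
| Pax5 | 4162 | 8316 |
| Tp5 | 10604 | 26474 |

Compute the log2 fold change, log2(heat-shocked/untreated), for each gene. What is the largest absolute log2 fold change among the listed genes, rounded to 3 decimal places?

4.144

log2(2644/3586) = -0.440  (Hif2)
log2(40738/35456) = 0.200  (Nr11)
log2(8870/501.8) = 4.144  (Nfkb1)
log2(371965/48101) = 2.951  (Irf7)
log2(8316/4162) = 0.999  (Pax5)
log2(26474/10604) = 1.320  (Tp5)
The largest magnitude belongs to Nfkb1.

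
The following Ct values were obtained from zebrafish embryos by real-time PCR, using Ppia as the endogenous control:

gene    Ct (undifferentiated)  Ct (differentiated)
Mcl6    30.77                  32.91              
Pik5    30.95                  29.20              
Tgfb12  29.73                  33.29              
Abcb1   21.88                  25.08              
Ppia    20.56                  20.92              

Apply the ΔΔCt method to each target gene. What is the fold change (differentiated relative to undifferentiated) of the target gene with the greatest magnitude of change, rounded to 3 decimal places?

0.109

Mcl6: ΔΔCt = (32.91−20.92) − (30.77−20.56) = 11.99 − 10.21 = 1.78; fold change = 2^-1.78 = 0.291
Pik5: ΔΔCt = (29.20−20.92) − (30.95−20.56) = 8.28 − 10.39 = -2.11; fold change = 2^2.11 = 4.317
Tgfb12: ΔΔCt = (33.29−20.92) − (29.73−20.56) = 12.37 − 9.17 = 3.20; fold change = 2^-3.20 = 0.109
Abcb1: ΔΔCt = (25.08−20.92) − (21.88−20.56) = 4.16 − 1.32 = 2.84; fold change = 2^-2.84 = 0.140
Tgfb12 has the largest |ΔΔCt| = 3.20.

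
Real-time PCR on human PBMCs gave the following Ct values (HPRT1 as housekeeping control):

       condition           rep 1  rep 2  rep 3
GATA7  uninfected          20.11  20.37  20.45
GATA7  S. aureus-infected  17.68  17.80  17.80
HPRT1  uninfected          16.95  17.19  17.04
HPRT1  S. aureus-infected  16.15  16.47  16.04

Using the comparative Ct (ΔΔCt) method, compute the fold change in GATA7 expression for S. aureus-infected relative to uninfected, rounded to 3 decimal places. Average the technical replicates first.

3.272

Mean Ct: GATA7 uninfected 20.310; GATA7 S. aureus-infected 17.760; HPRT1 uninfected 17.060; HPRT1 S. aureus-infected 16.220
ΔCt(uninfected) = 20.310 − 17.060 = 3.250
ΔCt(S. aureus-infected) = 17.760 − 16.220 = 1.540
ΔΔCt = 1.540 − 3.250 = -1.710
Fold change = 2^(−(-1.710)) = 2^1.710 = 3.2716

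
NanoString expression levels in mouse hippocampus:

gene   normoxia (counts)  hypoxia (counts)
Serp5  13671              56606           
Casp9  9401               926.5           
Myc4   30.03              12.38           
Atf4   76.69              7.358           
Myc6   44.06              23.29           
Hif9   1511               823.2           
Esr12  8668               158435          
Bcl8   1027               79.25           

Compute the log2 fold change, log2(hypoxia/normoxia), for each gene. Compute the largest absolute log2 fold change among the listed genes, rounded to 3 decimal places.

4.192

log2(56606/13671) = 2.050  (Serp5)
log2(926.5/9401) = -3.343  (Casp9)
log2(12.38/30.03) = -1.278  (Myc4)
log2(7.358/76.69) = -3.382  (Atf4)
log2(23.29/44.06) = -0.920  (Myc6)
log2(823.2/1511) = -0.876  (Hif9)
log2(158435/8668) = 4.192  (Esr12)
log2(79.25/1027) = -3.696  (Bcl8)
The largest magnitude belongs to Esr12.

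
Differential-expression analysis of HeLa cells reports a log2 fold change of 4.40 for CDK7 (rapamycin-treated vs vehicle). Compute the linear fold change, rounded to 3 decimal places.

21.112

Fold change = 2^(4.40) = 21.1121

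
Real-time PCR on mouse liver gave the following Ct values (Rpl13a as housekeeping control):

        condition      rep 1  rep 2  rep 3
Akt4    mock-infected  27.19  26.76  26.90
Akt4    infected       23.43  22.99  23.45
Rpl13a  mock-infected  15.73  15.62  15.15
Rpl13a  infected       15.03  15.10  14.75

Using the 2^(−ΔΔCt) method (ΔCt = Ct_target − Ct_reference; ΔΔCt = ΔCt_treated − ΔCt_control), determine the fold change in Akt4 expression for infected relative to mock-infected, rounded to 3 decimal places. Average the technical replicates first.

Mean Ct: Akt4 mock-infected 26.950; Akt4 infected 23.290; Rpl13a mock-infected 15.500; Rpl13a infected 14.960
ΔCt(mock-infected) = 26.950 − 15.500 = 11.450
ΔCt(infected) = 23.290 − 14.960 = 8.330
ΔΔCt = 8.330 − 11.450 = -3.120
Fold change = 2^(−(-3.120)) = 2^3.120 = 8.6939

8.694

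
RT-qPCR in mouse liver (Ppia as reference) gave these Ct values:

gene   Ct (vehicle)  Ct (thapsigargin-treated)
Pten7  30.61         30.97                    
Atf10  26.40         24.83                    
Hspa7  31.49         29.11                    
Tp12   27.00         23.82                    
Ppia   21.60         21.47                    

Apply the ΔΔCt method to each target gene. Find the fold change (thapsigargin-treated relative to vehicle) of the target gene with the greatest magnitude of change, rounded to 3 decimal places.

8.282

Pten7: ΔΔCt = (30.97−21.47) − (30.61−21.60) = 9.50 − 9.01 = 0.49; fold change = 2^-0.49 = 0.712
Atf10: ΔΔCt = (24.83−21.47) − (26.40−21.60) = 3.36 − 4.80 = -1.44; fold change = 2^1.44 = 2.713
Hspa7: ΔΔCt = (29.11−21.47) − (31.49−21.60) = 7.64 − 9.89 = -2.25; fold change = 2^2.25 = 4.757
Tp12: ΔΔCt = (23.82−21.47) − (27.00−21.60) = 2.35 − 5.40 = -3.05; fold change = 2^3.05 = 8.282
Tp12 has the largest |ΔΔCt| = 3.05.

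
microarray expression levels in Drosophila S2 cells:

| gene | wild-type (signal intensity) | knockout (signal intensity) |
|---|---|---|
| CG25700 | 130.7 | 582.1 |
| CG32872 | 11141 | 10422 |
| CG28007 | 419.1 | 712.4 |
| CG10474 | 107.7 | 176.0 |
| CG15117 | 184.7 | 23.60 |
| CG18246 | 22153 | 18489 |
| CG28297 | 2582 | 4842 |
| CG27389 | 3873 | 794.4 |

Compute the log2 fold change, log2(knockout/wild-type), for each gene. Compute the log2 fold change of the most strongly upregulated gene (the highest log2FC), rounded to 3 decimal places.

log2(582.1/130.7) = 2.155  (CG25700)
log2(10422/11141) = -0.096  (CG32872)
log2(712.4/419.1) = 0.765  (CG28007)
log2(176.0/107.7) = 0.709  (CG10474)
log2(23.60/184.7) = -2.968  (CG15117)
log2(18489/22153) = -0.261  (CG18246)
log2(4842/2582) = 0.907  (CG28297)
log2(794.4/3873) = -2.286  (CG27389)
CG25700 is most strongly upregulated.

2.155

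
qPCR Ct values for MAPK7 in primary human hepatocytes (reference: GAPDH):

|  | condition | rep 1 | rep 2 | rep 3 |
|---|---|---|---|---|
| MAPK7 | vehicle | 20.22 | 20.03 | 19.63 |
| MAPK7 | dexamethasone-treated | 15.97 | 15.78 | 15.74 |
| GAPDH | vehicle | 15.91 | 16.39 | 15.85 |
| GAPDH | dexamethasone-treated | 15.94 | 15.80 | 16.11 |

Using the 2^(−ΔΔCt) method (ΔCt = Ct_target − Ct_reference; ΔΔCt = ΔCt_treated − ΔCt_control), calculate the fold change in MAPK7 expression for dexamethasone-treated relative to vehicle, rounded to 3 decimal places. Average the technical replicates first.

Mean Ct: MAPK7 vehicle 19.960; MAPK7 dexamethasone-treated 15.830; GAPDH vehicle 16.050; GAPDH dexamethasone-treated 15.950
ΔCt(vehicle) = 19.960 − 16.050 = 3.910
ΔCt(dexamethasone-treated) = 15.830 − 15.950 = -0.120
ΔΔCt = -0.120 − 3.910 = -4.030
Fold change = 2^(−(-4.030)) = 2^4.030 = 16.3362

16.336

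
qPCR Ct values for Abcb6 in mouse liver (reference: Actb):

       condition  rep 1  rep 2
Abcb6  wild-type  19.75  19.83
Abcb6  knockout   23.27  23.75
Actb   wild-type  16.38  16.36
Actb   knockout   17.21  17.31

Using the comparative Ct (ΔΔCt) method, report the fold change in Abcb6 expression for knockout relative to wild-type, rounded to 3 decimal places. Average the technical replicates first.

0.141

Mean Ct: Abcb6 wild-type 19.790; Abcb6 knockout 23.510; Actb wild-type 16.370; Actb knockout 17.260
ΔCt(wild-type) = 19.790 − 16.370 = 3.420
ΔCt(knockout) = 23.510 − 17.260 = 6.250
ΔΔCt = 6.250 − 3.420 = 2.830
Fold change = 2^(−2.830) = 0.1406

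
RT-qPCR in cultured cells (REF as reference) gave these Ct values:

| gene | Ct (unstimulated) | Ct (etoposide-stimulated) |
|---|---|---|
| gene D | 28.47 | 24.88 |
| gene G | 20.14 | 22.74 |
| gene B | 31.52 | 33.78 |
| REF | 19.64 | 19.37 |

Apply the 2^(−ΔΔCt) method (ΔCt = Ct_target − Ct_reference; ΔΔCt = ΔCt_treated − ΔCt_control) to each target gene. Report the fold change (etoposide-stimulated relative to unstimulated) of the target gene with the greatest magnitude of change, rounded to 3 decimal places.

gene D: ΔΔCt = (24.88−19.37) − (28.47−19.64) = 5.51 − 8.83 = -3.32; fold change = 2^3.32 = 9.987
gene G: ΔΔCt = (22.74−19.37) − (20.14−19.64) = 3.37 − 0.50 = 2.87; fold change = 2^-2.87 = 0.137
gene B: ΔΔCt = (33.78−19.37) − (31.52−19.64) = 14.41 − 11.88 = 2.53; fold change = 2^-2.53 = 0.173
gene D has the largest |ΔΔCt| = 3.32.

9.987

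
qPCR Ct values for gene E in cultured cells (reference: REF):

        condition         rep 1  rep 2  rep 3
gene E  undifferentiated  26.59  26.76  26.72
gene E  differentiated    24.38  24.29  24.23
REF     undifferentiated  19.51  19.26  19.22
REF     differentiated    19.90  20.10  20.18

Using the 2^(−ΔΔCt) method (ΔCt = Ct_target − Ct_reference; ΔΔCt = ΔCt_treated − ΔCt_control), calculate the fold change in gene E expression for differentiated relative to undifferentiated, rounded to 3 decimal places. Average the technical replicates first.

Mean Ct: gene E undifferentiated 26.690; gene E differentiated 24.300; REF undifferentiated 19.330; REF differentiated 20.060
ΔCt(undifferentiated) = 26.690 − 19.330 = 7.360
ΔCt(differentiated) = 24.300 − 20.060 = 4.240
ΔΔCt = 4.240 − 7.360 = -3.120
Fold change = 2^(−(-3.120)) = 2^3.120 = 8.6939

8.694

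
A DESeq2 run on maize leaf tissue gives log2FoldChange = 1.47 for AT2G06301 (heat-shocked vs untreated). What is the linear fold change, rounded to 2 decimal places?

2.77

Fold change = 2^(1.47) = 2.770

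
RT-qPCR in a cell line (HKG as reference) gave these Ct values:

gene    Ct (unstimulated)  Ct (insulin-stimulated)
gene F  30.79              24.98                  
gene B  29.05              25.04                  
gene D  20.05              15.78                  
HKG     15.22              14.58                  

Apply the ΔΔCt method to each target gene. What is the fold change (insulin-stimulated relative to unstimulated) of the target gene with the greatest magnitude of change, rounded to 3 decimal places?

gene F: ΔΔCt = (24.98−14.58) − (30.79−15.22) = 10.40 − 15.57 = -5.17; fold change = 2^5.17 = 36.002
gene B: ΔΔCt = (25.04−14.58) − (29.05−15.22) = 10.46 − 13.83 = -3.37; fold change = 2^3.37 = 10.339
gene D: ΔΔCt = (15.78−14.58) − (20.05−15.22) = 1.20 − 4.83 = -3.63; fold change = 2^3.63 = 12.381
gene F has the largest |ΔΔCt| = 5.17.

36.002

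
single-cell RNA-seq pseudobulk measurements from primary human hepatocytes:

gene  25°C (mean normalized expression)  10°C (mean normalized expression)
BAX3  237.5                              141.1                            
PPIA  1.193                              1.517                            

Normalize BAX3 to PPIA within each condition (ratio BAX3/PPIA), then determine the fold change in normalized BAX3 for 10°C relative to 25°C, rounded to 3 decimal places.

0.467

BAX3/PPIA (25°C) = 237.5 / 1.193 = 199.08
BAX3/PPIA (10°C) = 141.1 / 1.517 = 93.013
Fold change = 93.013 / 199.08 = 0.4672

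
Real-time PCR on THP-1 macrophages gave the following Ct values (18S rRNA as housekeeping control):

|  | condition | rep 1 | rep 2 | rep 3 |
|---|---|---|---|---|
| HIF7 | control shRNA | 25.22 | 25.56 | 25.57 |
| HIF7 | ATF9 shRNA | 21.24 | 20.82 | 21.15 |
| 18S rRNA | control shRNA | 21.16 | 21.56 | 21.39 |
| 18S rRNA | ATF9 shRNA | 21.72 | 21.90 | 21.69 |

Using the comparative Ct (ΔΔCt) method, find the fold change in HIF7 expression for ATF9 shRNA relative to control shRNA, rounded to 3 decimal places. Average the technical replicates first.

Mean Ct: HIF7 control shRNA 25.450; HIF7 ATF9 shRNA 21.070; 18S rRNA control shRNA 21.370; 18S rRNA ATF9 shRNA 21.770
ΔCt(control shRNA) = 25.450 − 21.370 = 4.080
ΔCt(ATF9 shRNA) = 21.070 − 21.770 = -0.700
ΔΔCt = -0.700 − 4.080 = -4.780
Fold change = 2^(−(-4.780)) = 2^4.780 = 27.4741

27.474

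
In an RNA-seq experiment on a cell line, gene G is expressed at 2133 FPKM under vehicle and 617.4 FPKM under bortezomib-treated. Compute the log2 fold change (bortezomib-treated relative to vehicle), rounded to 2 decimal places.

-1.79

Fold change = 617.4 / 2133 = 0.2895
log2(0.2895) = -1.789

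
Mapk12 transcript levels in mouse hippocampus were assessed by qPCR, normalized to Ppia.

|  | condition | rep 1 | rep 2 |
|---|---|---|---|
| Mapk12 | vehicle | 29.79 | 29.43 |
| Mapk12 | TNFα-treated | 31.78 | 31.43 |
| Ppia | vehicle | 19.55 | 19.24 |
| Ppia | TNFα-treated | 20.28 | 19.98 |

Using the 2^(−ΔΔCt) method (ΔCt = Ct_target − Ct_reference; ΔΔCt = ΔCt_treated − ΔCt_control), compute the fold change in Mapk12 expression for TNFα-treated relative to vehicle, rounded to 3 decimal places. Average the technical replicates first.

Mean Ct: Mapk12 vehicle 29.610; Mapk12 TNFα-treated 31.605; Ppia vehicle 19.395; Ppia TNFα-treated 20.130
ΔCt(vehicle) = 29.610 − 19.395 = 10.215
ΔCt(TNFα-treated) = 31.605 − 20.130 = 11.475
ΔΔCt = 11.475 − 10.215 = 1.260
Fold change = 2^(−1.260) = 0.4175

0.418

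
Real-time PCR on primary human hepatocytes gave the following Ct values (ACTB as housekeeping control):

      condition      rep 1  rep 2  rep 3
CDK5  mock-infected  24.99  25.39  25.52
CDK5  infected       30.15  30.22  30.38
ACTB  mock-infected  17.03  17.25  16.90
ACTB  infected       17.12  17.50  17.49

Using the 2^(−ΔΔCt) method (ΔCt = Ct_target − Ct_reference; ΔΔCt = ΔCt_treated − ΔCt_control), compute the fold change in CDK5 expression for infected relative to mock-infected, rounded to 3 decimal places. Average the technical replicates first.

Mean Ct: CDK5 mock-infected 25.300; CDK5 infected 30.250; ACTB mock-infected 17.060; ACTB infected 17.370
ΔCt(mock-infected) = 25.300 − 17.060 = 8.240
ΔCt(infected) = 30.250 − 17.370 = 12.880
ΔΔCt = 12.880 − 8.240 = 4.640
Fold change = 2^(−4.640) = 0.0401

0.040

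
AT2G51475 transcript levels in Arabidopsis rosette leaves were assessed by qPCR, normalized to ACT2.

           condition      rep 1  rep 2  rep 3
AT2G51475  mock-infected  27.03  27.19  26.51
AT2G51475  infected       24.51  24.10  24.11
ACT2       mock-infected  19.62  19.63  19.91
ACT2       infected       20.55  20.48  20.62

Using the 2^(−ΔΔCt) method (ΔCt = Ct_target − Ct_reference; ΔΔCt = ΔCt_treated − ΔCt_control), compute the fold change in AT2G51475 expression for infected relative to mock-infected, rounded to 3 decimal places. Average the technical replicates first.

Mean Ct: AT2G51475 mock-infected 26.910; AT2G51475 infected 24.240; ACT2 mock-infected 19.720; ACT2 infected 20.550
ΔCt(mock-infected) = 26.910 − 19.720 = 7.190
ΔCt(infected) = 24.240 − 20.550 = 3.690
ΔΔCt = 3.690 − 7.190 = -3.500
Fold change = 2^(−(-3.500)) = 2^3.500 = 11.3137

11.314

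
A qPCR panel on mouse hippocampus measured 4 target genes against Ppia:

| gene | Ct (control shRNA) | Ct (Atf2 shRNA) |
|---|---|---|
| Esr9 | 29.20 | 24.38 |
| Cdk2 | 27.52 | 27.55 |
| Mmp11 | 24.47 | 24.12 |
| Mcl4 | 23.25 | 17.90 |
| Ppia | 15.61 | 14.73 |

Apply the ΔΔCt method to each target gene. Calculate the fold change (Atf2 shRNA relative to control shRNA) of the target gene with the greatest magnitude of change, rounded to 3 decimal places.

22.162

Esr9: ΔΔCt = (24.38−14.73) − (29.20−15.61) = 9.65 − 13.59 = -3.94; fold change = 2^3.94 = 15.348
Cdk2: ΔΔCt = (27.55−14.73) − (27.52−15.61) = 12.82 − 11.91 = 0.91; fold change = 2^-0.91 = 0.532
Mmp11: ΔΔCt = (24.12−14.73) − (24.47−15.61) = 9.39 − 8.86 = 0.53; fold change = 2^-0.53 = 0.693
Mcl4: ΔΔCt = (17.90−14.73) − (23.25−15.61) = 3.17 − 7.64 = -4.47; fold change = 2^4.47 = 22.162
Mcl4 has the largest |ΔΔCt| = 4.47.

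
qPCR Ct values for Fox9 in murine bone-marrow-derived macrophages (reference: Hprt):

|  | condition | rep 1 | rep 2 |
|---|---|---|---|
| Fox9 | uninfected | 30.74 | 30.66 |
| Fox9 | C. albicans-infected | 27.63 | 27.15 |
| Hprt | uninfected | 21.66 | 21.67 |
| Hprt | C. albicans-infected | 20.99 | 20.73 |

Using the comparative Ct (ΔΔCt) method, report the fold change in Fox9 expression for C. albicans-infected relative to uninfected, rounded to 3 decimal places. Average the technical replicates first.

5.676

Mean Ct: Fox9 uninfected 30.700; Fox9 C. albicans-infected 27.390; Hprt uninfected 21.665; Hprt C. albicans-infected 20.860
ΔCt(uninfected) = 30.700 − 21.665 = 9.035
ΔCt(C. albicans-infected) = 27.390 − 20.860 = 6.530
ΔΔCt = 6.530 − 9.035 = -2.505
Fold change = 2^(−(-2.505)) = 2^2.505 = 5.6765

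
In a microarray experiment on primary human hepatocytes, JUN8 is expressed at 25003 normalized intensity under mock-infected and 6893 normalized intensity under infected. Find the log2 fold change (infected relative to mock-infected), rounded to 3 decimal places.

-1.859

Fold change = 6893 / 25003 = 0.2757
log2(0.2757) = -1.8589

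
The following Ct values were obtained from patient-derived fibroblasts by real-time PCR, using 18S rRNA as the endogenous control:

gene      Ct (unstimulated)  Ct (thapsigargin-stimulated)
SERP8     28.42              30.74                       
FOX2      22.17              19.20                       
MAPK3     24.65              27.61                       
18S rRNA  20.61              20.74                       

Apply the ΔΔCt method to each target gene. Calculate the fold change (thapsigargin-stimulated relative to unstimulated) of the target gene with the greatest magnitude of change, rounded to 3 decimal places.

SERP8: ΔΔCt = (30.74−20.74) − (28.42−20.61) = 10.00 − 7.81 = 2.19; fold change = 2^-2.19 = 0.219
FOX2: ΔΔCt = (19.20−20.74) − (22.17−20.61) = -1.54 − 1.56 = -3.10; fold change = 2^3.10 = 8.574
MAPK3: ΔΔCt = (27.61−20.74) − (24.65−20.61) = 6.87 − 4.04 = 2.83; fold change = 2^-2.83 = 0.141
FOX2 has the largest |ΔΔCt| = 3.10.

8.574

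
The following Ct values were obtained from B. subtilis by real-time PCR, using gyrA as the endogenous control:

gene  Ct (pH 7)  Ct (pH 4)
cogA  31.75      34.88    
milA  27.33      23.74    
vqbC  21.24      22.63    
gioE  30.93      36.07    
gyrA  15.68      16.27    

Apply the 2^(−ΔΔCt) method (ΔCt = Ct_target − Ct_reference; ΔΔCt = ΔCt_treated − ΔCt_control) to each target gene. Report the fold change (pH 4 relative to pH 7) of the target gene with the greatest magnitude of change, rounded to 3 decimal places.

cogA: ΔΔCt = (34.88−16.27) − (31.75−15.68) = 18.61 − 16.07 = 2.54; fold change = 2^-2.54 = 0.172
milA: ΔΔCt = (23.74−16.27) − (27.33−15.68) = 7.47 − 11.65 = -4.18; fold change = 2^4.18 = 18.126
vqbC: ΔΔCt = (22.63−16.27) − (21.24−15.68) = 6.36 − 5.56 = 0.80; fold change = 2^-0.80 = 0.574
gioE: ΔΔCt = (36.07−16.27) − (30.93−15.68) = 19.80 − 15.25 = 4.55; fold change = 2^-4.55 = 0.043
gioE has the largest |ΔΔCt| = 4.55.

0.043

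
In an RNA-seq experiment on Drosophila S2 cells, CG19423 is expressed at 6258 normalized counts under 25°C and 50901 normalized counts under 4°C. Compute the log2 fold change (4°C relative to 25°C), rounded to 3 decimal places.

3.024

Fold change = 50901 / 6258 = 8.1337
log2(8.1337) = 3.0239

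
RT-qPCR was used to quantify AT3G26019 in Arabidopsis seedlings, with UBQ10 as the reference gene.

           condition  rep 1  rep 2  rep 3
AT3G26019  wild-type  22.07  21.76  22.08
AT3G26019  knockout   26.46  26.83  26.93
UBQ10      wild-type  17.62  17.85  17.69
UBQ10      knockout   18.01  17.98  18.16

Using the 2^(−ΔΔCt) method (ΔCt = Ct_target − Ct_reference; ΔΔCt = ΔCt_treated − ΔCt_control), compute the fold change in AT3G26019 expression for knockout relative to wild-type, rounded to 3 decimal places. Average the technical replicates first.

0.046

Mean Ct: AT3G26019 wild-type 21.970; AT3G26019 knockout 26.740; UBQ10 wild-type 17.720; UBQ10 knockout 18.050
ΔCt(wild-type) = 21.970 − 17.720 = 4.250
ΔCt(knockout) = 26.740 − 18.050 = 8.690
ΔΔCt = 8.690 − 4.250 = 4.440
Fold change = 2^(−4.440) = 0.0461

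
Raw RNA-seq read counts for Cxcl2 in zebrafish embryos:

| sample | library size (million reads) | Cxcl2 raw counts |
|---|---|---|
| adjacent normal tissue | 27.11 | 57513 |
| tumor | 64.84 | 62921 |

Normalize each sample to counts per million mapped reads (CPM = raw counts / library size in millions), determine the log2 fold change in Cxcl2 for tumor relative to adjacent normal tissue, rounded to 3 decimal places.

CPM(adjacent normal tissue) = 57513 / 27.11 = 2121.4681
CPM(tumor) = 62921 / 64.84 = 970.4041
Fold change = 970.4041 / 2121.4681 = 0.45742
log2(0.45742) = -1.1284

-1.128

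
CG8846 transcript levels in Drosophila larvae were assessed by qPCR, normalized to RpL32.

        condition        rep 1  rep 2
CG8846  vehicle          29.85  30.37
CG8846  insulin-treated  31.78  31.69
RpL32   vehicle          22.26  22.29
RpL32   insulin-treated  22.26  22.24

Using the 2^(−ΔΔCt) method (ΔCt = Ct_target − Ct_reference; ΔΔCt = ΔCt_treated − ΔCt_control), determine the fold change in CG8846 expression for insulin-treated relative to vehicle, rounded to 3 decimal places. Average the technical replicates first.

0.319

Mean Ct: CG8846 vehicle 30.110; CG8846 insulin-treated 31.735; RpL32 vehicle 22.275; RpL32 insulin-treated 22.250
ΔCt(vehicle) = 30.110 − 22.275 = 7.835
ΔCt(insulin-treated) = 31.735 − 22.250 = 9.485
ΔΔCt = 9.485 − 7.835 = 1.650
Fold change = 2^(−1.650) = 0.3186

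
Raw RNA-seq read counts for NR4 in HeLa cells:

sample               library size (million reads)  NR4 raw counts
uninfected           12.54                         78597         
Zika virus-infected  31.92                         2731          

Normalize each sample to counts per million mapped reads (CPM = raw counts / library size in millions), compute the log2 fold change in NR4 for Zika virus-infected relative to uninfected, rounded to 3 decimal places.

CPM(uninfected) = 78597 / 12.54 = 6267.7033
CPM(Zika virus-infected) = 2731 / 31.92 = 85.5576
Fold change = 85.5576 / 6267.7033 = 0.01365
log2(0.01365) = -6.1949

-6.195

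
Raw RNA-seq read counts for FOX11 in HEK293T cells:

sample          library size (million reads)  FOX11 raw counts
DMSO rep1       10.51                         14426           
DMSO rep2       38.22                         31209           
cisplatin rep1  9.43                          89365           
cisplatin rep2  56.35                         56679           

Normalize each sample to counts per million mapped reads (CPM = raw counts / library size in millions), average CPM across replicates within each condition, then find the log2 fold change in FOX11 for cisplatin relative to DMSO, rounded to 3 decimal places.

2.260

CPM(DMSO rep1) = 14426 / 10.51 = 1372.5975
CPM(DMSO rep2) = 31209 / 38.22 = 816.5620
CPM(cisplatin rep1) = 89365 / 9.43 = 9476.6702
CPM(cisplatin rep2) = 56679 / 56.35 = 1005.8385
mean CPM(DMSO) = 1094.5798; mean CPM(cisplatin) = 5241.2544
Fold change = 5241.2544 / 1094.5798 = 4.78837
log2(4.78837) = 2.2595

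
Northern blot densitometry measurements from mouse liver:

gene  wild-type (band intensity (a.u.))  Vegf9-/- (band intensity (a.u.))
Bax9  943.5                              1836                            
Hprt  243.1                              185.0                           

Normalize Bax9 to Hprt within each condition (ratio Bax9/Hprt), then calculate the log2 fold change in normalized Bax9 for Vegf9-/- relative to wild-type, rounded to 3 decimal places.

Bax9/Hprt (wild-type) = 943.5 / 243.1 = 3.8811
Bax9/Hprt (Vegf9-/-) = 1836 / 185.0 = 9.9243
Fold change = 9.9243 / 3.8811 = 2.5571
log2(2.5571) = 1.3545

1.354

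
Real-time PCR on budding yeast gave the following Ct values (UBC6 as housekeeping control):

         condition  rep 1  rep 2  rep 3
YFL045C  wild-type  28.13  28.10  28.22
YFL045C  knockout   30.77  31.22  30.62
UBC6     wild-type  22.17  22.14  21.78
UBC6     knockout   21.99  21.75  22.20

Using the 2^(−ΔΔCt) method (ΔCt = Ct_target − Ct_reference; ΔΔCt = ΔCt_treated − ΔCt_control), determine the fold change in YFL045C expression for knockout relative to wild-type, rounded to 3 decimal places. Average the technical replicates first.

Mean Ct: YFL045C wild-type 28.150; YFL045C knockout 30.870; UBC6 wild-type 22.030; UBC6 knockout 21.980
ΔCt(wild-type) = 28.150 − 22.030 = 6.120
ΔCt(knockout) = 30.870 − 21.980 = 8.890
ΔΔCt = 8.890 − 6.120 = 2.770
Fold change = 2^(−2.770) = 0.1466

0.147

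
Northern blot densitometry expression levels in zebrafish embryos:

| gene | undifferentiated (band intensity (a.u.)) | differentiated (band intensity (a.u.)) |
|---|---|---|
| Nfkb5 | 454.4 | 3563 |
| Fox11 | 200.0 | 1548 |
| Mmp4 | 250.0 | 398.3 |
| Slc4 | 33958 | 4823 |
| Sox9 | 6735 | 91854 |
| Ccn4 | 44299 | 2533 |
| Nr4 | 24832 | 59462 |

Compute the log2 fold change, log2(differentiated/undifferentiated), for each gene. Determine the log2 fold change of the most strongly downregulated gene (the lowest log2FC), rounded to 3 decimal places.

-4.128

log2(3563/454.4) = 2.971  (Nfkb5)
log2(1548/200.0) = 2.952  (Fox11)
log2(398.3/250.0) = 0.672  (Mmp4)
log2(4823/33958) = -2.816  (Slc4)
log2(91854/6735) = 3.770  (Sox9)
log2(2533/44299) = -4.128  (Ccn4)
log2(59462/24832) = 1.260  (Nr4)
Ccn4 is most strongly downregulated.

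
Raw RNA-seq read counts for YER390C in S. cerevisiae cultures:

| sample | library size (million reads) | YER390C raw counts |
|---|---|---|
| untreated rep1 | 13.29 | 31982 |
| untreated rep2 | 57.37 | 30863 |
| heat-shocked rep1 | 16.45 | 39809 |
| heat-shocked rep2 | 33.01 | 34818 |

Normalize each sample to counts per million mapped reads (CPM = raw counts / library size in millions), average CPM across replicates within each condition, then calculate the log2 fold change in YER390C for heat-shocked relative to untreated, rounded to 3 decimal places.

0.239

CPM(untreated rep1) = 31982 / 13.29 = 2406.4710
CPM(untreated rep2) = 30863 / 57.37 = 537.9641
CPM(heat-shocked rep1) = 39809 / 16.45 = 2420.0000
CPM(heat-shocked rep2) = 34818 / 33.01 = 1054.7713
mean CPM(untreated) = 1472.2176; mean CPM(heat-shocked) = 1737.3856
Fold change = 1737.3856 / 1472.2176 = 1.18011
log2(1.18011) = 0.2389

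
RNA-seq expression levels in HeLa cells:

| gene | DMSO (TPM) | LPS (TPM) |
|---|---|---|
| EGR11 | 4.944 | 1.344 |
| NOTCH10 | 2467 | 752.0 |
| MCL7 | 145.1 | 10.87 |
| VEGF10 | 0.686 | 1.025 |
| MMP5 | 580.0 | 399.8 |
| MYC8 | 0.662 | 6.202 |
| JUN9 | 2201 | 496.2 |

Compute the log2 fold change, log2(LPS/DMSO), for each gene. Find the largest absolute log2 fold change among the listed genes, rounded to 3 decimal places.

log2(1.344/4.944) = -1.879  (EGR11)
log2(752.0/2467) = -1.714  (NOTCH10)
log2(10.87/145.1) = -3.739  (MCL7)
log2(1.025/0.686) = 0.579  (VEGF10)
log2(399.8/580.0) = -0.537  (MMP5)
log2(6.202/0.662) = 3.228  (MYC8)
log2(496.2/2201) = -2.149  (JUN9)
The largest magnitude belongs to MCL7.

3.739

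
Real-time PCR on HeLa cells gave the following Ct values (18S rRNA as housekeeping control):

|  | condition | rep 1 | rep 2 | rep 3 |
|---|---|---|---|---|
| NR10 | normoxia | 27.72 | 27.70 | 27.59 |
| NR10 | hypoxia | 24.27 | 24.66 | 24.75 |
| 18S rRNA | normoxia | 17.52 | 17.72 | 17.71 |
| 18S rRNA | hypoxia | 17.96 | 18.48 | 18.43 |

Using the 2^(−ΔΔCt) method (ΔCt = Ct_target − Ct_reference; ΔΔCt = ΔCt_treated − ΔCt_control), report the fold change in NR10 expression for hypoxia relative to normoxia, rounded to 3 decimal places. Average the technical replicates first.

Mean Ct: NR10 normoxia 27.670; NR10 hypoxia 24.560; 18S rRNA normoxia 17.650; 18S rRNA hypoxia 18.290
ΔCt(normoxia) = 27.670 − 17.650 = 10.020
ΔCt(hypoxia) = 24.560 − 18.290 = 6.270
ΔΔCt = 6.270 − 10.020 = -3.750
Fold change = 2^(−(-3.750)) = 2^3.750 = 13.4543

13.454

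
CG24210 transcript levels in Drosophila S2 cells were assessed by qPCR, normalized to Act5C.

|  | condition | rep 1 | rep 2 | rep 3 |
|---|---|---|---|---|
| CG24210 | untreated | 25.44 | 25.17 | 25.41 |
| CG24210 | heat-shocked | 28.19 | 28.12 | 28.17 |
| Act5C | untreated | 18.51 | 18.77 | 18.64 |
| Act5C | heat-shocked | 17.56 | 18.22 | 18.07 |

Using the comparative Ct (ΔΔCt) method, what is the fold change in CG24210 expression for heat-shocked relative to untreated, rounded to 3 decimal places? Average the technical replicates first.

Mean Ct: CG24210 untreated 25.340; CG24210 heat-shocked 28.160; Act5C untreated 18.640; Act5C heat-shocked 17.950
ΔCt(untreated) = 25.340 − 18.640 = 6.700
ΔCt(heat-shocked) = 28.160 − 17.950 = 10.210
ΔΔCt = 10.210 − 6.700 = 3.510
Fold change = 2^(−3.510) = 0.0878

0.088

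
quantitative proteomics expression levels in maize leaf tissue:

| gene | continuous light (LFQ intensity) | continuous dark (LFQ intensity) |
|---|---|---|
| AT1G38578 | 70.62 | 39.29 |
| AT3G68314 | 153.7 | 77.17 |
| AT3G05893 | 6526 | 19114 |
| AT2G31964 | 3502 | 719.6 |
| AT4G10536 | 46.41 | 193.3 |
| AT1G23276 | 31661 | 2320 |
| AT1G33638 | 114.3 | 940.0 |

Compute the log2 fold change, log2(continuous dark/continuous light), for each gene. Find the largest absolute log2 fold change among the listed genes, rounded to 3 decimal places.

log2(39.29/70.62) = -0.846  (AT1G38578)
log2(77.17/153.7) = -0.994  (AT3G68314)
log2(19114/6526) = 1.550  (AT3G05893)
log2(719.6/3502) = -2.283  (AT2G31964)
log2(193.3/46.41) = 2.058  (AT4G10536)
log2(2320/31661) = -3.771  (AT1G23276)
log2(940.0/114.3) = 3.040  (AT1G33638)
The largest magnitude belongs to AT1G23276.

3.771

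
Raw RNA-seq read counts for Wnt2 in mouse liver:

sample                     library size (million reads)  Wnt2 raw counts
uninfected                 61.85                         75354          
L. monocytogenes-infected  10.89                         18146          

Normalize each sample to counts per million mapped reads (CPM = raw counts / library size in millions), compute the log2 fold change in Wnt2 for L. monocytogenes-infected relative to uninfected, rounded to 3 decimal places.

CPM(uninfected) = 75354 / 61.85 = 1218.3347
CPM(L. monocytogenes-infected) = 18146 / 10.89 = 1666.2994
Fold change = 1666.2994 / 1218.3347 = 1.36769
log2(1.36769) = 0.4517

0.452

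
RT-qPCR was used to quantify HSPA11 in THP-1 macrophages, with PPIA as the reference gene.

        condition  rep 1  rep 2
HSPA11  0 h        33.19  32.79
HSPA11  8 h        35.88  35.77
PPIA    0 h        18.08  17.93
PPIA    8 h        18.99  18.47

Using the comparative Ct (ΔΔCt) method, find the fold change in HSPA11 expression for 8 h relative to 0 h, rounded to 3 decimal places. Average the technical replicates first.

0.232

Mean Ct: HSPA11 0 h 32.990; HSPA11 8 h 35.825; PPIA 0 h 18.005; PPIA 8 h 18.730
ΔCt(0 h) = 32.990 − 18.005 = 14.985
ΔCt(8 h) = 35.825 − 18.730 = 17.095
ΔΔCt = 17.095 − 14.985 = 2.110
Fold change = 2^(−2.110) = 0.2316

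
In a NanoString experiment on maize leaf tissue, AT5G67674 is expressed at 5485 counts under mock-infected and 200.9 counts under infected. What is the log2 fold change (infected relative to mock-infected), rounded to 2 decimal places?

Fold change = 200.9 / 5485 = 0.0366
log2(0.0366) = -4.771

-4.77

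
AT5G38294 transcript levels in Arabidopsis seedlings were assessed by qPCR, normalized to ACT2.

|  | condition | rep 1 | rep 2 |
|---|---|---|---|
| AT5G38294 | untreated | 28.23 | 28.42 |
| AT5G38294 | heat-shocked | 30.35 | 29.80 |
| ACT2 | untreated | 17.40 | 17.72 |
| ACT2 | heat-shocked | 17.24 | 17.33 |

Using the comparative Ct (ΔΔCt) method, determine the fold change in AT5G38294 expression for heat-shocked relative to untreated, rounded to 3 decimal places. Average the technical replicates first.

0.246

Mean Ct: AT5G38294 untreated 28.325; AT5G38294 heat-shocked 30.075; ACT2 untreated 17.560; ACT2 heat-shocked 17.285
ΔCt(untreated) = 28.325 − 17.560 = 10.765
ΔCt(heat-shocked) = 30.075 − 17.285 = 12.790
ΔΔCt = 12.790 − 10.765 = 2.025
Fold change = 2^(−2.025) = 0.2457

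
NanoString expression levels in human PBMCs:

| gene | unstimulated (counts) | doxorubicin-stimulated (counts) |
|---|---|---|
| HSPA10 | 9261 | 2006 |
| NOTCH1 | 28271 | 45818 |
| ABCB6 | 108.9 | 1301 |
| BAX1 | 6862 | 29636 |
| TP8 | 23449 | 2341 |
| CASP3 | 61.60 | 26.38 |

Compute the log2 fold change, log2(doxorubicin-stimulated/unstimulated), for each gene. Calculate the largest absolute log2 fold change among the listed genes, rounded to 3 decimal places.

log2(2006/9261) = -2.207  (HSPA10)
log2(45818/28271) = 0.697  (NOTCH1)
log2(1301/108.9) = 3.579  (ABCB6)
log2(29636/6862) = 2.111  (BAX1)
log2(2341/23449) = -3.324  (TP8)
log2(26.38/61.60) = -1.223  (CASP3)
The largest magnitude belongs to ABCB6.

3.579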